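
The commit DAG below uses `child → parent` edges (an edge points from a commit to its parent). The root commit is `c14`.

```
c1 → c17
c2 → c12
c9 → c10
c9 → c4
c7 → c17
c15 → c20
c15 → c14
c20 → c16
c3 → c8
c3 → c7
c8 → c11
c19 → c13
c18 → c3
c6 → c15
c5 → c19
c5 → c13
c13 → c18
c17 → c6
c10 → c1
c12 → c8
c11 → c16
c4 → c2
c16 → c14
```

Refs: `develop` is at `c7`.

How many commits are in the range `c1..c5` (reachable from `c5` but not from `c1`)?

8

Reachable from c5: {c11, c13, c14, c15, c16, c17, c18, c19, c20, c3, c5, c6, c7, c8}.
Reachable from c1: {c1, c14, c15, c16, c17, c20, c6}.
In c5's history but not c1's: {c11, c13, c18, c19, c3, c5, c7, c8} — 8 commits.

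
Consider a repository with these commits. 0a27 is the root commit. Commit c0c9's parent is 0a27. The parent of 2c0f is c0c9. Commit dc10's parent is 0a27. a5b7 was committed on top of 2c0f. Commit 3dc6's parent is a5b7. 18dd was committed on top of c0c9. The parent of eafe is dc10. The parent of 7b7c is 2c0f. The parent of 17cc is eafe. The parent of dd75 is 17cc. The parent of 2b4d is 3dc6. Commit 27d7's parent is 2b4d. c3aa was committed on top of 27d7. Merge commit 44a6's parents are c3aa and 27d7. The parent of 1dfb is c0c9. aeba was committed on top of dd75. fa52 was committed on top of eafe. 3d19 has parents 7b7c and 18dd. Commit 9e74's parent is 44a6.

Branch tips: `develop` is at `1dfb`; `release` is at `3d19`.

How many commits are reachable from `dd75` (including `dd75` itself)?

Walking parent pointers from dd75: reachable set = {0a27, 17cc, dc10, dd75, eafe}.
That is 5 commits.

5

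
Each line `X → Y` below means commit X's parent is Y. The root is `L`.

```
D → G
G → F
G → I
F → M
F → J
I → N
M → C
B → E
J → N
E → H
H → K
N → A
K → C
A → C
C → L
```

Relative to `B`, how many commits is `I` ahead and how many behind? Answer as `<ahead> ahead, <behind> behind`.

3 ahead, 4 behind

Reachable from I: {A, C, I, L, N}.
Reachable from B: {B, C, E, H, K, L}.
Only in I's history (ahead): {A, I, N} — 3.
Only in B's history (behind): {B, E, H, K} — 4.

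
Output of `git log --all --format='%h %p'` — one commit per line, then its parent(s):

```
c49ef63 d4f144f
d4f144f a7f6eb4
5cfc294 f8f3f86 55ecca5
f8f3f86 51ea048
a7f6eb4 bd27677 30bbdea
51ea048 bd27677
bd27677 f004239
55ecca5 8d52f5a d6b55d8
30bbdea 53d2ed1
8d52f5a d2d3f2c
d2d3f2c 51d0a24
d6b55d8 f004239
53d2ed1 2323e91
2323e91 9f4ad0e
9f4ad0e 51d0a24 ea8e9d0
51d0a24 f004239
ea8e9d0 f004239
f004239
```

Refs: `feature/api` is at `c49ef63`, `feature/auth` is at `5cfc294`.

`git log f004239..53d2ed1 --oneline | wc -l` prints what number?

Reachable from 53d2ed1: {2323e91, 51d0a24, 53d2ed1, 9f4ad0e, ea8e9d0, f004239}.
Reachable from f004239: {f004239}.
In 53d2ed1's history but not f004239's: {2323e91, 51d0a24, 53d2ed1, 9f4ad0e, ea8e9d0} — 5 commits.

5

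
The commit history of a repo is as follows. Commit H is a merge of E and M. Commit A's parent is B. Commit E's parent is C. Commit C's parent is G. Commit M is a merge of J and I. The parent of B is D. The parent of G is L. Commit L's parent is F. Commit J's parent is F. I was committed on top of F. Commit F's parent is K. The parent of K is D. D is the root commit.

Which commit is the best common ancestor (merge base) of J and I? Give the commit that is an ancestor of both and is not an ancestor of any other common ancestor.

F

Ancestors of J: {D, F, J, K}.
Ancestors of I: {D, F, I, K}.
Common ancestors: {D, F, K}.
Among these, F is not an ancestor of any other common ancestor — it is the merge base.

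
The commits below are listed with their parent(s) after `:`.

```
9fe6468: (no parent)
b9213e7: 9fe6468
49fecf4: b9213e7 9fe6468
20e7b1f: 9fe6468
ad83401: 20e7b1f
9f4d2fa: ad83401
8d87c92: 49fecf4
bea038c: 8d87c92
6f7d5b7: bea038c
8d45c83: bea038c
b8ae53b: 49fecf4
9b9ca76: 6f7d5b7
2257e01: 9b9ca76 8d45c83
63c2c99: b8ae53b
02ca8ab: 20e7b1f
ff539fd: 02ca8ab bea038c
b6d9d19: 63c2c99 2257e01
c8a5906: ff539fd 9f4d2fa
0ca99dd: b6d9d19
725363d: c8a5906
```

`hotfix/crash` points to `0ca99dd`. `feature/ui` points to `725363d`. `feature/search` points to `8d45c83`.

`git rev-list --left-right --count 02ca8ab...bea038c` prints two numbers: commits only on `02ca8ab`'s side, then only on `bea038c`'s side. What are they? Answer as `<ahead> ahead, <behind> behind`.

2 ahead, 4 behind

Reachable from 02ca8ab: {02ca8ab, 20e7b1f, 9fe6468}.
Reachable from bea038c: {49fecf4, 8d87c92, 9fe6468, b9213e7, bea038c}.
Only in 02ca8ab's history (ahead): {02ca8ab, 20e7b1f} — 2.
Only in bea038c's history (behind): {49fecf4, 8d87c92, b9213e7, bea038c} — 4.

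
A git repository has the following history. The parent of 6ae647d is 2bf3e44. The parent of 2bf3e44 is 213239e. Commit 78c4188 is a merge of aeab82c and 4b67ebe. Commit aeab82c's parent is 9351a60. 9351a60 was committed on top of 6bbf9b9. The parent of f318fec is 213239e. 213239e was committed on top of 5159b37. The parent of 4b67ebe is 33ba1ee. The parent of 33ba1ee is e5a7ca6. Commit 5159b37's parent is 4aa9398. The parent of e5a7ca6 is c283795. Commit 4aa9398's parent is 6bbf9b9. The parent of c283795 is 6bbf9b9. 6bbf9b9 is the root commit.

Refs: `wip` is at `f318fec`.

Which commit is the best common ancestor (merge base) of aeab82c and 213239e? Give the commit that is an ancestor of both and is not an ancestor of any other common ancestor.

6bbf9b9

Ancestors of aeab82c: {6bbf9b9, 9351a60, aeab82c}.
Ancestors of 213239e: {213239e, 4aa9398, 5159b37, 6bbf9b9}.
Common ancestors: {6bbf9b9}.
The only common ancestor is 6bbf9b9, so it is the merge base.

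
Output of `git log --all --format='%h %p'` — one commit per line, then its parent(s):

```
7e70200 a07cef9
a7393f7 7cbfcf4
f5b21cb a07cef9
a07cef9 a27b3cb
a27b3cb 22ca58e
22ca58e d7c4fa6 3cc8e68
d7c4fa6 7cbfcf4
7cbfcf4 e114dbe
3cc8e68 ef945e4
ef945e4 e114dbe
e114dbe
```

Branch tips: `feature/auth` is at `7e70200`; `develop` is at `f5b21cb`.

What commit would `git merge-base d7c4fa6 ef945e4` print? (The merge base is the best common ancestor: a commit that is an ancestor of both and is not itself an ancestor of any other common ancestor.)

e114dbe

Ancestors of d7c4fa6: {7cbfcf4, d7c4fa6, e114dbe}.
Ancestors of ef945e4: {e114dbe, ef945e4}.
Common ancestors: {e114dbe}.
The only common ancestor is e114dbe, so it is the merge base.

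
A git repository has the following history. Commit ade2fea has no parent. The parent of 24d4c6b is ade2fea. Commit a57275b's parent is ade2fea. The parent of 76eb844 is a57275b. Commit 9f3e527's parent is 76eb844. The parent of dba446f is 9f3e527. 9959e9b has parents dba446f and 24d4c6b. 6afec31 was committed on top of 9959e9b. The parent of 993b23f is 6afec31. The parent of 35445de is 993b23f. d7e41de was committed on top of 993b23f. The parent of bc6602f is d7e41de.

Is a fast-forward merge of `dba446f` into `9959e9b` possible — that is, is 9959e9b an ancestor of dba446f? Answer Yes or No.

A fast-forward from 9959e9b to dba446f is possible iff 9959e9b is an ancestor of dba446f.
Ancestors of dba446f: {76eb844, 9f3e527, a57275b, ade2fea, dba446f}.
9959e9b is not among them, so fast-forward is not possible.

No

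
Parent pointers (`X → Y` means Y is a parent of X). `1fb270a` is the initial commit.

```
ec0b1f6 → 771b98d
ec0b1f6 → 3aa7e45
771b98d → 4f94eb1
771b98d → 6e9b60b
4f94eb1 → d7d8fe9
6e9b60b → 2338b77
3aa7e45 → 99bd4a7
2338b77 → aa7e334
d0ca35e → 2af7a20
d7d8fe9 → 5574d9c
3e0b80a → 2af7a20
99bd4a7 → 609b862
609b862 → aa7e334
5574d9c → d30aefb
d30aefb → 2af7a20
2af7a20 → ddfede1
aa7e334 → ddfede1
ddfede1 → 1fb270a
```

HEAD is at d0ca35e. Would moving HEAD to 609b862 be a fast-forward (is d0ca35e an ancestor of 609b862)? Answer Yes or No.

A fast-forward from d0ca35e to 609b862 is possible iff d0ca35e is an ancestor of 609b862.
Ancestors of 609b862: {1fb270a, 609b862, aa7e334, ddfede1}.
d0ca35e is not among them, so fast-forward is not possible.

No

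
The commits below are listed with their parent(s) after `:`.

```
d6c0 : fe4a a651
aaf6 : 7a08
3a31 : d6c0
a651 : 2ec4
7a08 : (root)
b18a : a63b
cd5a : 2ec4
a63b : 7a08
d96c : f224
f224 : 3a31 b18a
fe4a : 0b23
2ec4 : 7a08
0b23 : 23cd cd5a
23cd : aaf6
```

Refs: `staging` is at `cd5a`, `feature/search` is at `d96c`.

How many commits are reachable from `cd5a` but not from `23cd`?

Reachable from cd5a: {2ec4, 7a08, cd5a}.
Reachable from 23cd: {23cd, 7a08, aaf6}.
In cd5a's history but not 23cd's: {2ec4, cd5a} — 2 commits.

2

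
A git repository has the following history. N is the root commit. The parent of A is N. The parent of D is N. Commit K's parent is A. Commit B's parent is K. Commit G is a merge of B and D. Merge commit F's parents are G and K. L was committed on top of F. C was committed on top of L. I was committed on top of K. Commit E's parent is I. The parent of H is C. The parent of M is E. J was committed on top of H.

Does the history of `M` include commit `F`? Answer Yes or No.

No

Ancestors of M: {A, E, I, K, M, N}.
F is not in that set, so it is not an ancestor of M.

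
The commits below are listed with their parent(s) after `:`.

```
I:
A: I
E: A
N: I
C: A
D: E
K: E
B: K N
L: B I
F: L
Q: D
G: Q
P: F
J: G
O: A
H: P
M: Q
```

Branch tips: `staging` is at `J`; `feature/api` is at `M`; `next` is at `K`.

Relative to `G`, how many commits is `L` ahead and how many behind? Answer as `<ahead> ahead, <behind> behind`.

4 ahead, 3 behind

Reachable from L: {A, B, E, I, K, L, N}.
Reachable from G: {A, D, E, G, I, Q}.
Only in L's history (ahead): {B, K, L, N} — 4.
Only in G's history (behind): {D, G, Q} — 3.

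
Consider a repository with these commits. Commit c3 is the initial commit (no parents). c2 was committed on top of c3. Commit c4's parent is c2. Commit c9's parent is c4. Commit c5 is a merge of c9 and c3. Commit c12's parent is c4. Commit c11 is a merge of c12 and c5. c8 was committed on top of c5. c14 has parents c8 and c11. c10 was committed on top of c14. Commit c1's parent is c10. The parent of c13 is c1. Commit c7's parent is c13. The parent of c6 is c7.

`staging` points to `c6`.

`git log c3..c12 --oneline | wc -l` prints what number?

Reachable from c12: {c12, c2, c3, c4}.
Reachable from c3: {c3}.
In c12's history but not c3's: {c12, c2, c4} — 3 commits.

3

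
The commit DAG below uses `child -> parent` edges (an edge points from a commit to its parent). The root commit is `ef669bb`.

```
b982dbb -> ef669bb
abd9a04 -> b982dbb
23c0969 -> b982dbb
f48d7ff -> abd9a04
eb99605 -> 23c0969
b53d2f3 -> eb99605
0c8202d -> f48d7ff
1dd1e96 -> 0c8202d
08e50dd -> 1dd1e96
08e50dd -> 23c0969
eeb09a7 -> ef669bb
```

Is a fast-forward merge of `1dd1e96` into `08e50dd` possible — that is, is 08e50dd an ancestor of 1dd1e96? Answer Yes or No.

A fast-forward from 08e50dd to 1dd1e96 is possible iff 08e50dd is an ancestor of 1dd1e96.
Ancestors of 1dd1e96: {0c8202d, 1dd1e96, abd9a04, b982dbb, ef669bb, f48d7ff}.
08e50dd is not among them, so fast-forward is not possible.

No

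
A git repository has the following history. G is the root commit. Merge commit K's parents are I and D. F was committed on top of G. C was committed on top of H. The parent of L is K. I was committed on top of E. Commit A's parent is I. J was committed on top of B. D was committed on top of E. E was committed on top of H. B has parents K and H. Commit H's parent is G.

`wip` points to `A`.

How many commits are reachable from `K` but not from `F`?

Reachable from K: {D, E, G, H, I, K}.
Reachable from F: {F, G}.
In K's history but not F's: {D, E, H, I, K} — 5 commits.

5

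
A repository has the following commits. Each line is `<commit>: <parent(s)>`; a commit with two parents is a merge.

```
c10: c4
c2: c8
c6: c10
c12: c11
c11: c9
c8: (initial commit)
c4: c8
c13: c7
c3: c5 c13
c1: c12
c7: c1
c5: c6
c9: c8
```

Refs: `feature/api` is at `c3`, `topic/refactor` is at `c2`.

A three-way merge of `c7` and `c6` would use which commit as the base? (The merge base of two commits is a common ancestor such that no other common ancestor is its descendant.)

c8

Ancestors of c7: {c1, c11, c12, c7, c8, c9}.
Ancestors of c6: {c10, c4, c6, c8}.
Common ancestors: {c8}.
The only common ancestor is c8, so it is the merge base.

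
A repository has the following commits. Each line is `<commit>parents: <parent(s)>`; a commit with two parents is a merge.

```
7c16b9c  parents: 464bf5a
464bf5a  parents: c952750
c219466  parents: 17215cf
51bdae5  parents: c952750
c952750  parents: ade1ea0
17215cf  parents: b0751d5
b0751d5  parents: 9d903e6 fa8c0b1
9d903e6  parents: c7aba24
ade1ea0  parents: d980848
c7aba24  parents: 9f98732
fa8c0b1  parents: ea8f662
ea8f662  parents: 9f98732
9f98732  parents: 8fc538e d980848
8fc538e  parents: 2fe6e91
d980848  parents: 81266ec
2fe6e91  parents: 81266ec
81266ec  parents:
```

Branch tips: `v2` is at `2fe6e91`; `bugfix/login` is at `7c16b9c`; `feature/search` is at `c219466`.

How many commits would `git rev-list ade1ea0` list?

Walking parent pointers from ade1ea0: reachable set = {81266ec, ade1ea0, d980848}.
That is 3 commits.

3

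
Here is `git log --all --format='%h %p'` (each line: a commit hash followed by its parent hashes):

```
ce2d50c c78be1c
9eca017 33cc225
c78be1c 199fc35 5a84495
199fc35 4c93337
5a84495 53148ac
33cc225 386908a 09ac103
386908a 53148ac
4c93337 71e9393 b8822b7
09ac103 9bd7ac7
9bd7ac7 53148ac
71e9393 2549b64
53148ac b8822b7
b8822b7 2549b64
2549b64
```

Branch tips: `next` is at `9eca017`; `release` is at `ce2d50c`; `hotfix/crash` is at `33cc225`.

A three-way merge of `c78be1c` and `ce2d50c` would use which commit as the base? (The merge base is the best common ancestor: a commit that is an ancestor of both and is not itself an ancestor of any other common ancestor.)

Ancestors of c78be1c: {199fc35, 2549b64, 4c93337, 53148ac, 5a84495, 71e9393, b8822b7, c78be1c}.
Ancestors of ce2d50c: {199fc35, 2549b64, 4c93337, 53148ac, 5a84495, 71e9393, b8822b7, c78be1c, ce2d50c}.
Common ancestors: {199fc35, 2549b64, 4c93337, 53148ac, 5a84495, 71e9393, b8822b7, c78be1c}.
Among these, c78be1c is not an ancestor of any other common ancestor — it is the merge base.

c78be1c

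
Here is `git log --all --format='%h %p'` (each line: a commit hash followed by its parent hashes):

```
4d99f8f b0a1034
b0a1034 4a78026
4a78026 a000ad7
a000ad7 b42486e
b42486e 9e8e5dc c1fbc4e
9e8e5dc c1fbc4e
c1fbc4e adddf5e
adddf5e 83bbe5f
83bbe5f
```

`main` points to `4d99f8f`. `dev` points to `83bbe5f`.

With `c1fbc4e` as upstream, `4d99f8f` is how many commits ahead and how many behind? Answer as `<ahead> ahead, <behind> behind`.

6 ahead, 0 behind

Reachable from 4d99f8f: {4a78026, 4d99f8f, 83bbe5f, 9e8e5dc, a000ad7, adddf5e, b0a1034, b42486e, c1fbc4e}.
Reachable from c1fbc4e: {83bbe5f, adddf5e, c1fbc4e}.
Only in 4d99f8f's history (ahead): {4a78026, 4d99f8f, 9e8e5dc, a000ad7, b0a1034, b42486e} — 6.
Only in c1fbc4e's history (behind): {} — 0.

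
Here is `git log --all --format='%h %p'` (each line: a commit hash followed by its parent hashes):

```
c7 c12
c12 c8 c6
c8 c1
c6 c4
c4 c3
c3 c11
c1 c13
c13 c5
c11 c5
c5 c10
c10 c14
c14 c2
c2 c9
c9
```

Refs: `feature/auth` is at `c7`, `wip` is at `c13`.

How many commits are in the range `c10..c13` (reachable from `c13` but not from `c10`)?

Reachable from c13: {c10, c13, c14, c2, c5, c9}.
Reachable from c10: {c10, c14, c2, c9}.
In c13's history but not c10's: {c13, c5} — 2 commits.

2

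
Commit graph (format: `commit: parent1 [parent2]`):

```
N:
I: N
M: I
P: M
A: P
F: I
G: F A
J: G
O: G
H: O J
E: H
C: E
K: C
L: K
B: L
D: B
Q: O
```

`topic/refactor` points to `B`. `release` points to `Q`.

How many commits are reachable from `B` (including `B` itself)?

Walking parent pointers from B: reachable set = {A, B, C, E, F, G, H, I, J, K, L, M, N, O, P}.
That is 15 commits.

15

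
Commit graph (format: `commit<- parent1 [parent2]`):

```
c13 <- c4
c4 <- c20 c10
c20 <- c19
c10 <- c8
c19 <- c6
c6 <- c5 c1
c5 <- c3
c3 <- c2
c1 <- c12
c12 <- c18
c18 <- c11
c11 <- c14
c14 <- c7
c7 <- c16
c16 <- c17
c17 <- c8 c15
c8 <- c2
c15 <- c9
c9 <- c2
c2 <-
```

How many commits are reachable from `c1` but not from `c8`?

Reachable from c1: {c1, c11, c12, c14, c15, c16, c17, c18, c2, c7, c8, c9}.
Reachable from c8: {c2, c8}.
In c1's history but not c8's: {c1, c11, c12, c14, c15, c16, c17, c18, c7, c9} — 10 commits.

10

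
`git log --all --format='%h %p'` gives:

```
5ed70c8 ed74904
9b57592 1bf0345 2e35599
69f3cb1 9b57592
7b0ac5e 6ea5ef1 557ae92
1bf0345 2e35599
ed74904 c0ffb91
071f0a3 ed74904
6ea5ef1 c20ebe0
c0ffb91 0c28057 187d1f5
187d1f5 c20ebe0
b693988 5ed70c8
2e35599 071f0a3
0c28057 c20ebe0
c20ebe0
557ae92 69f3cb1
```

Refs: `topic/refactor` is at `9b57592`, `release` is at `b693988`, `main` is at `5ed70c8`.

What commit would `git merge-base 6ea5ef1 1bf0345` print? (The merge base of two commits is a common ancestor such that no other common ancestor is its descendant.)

c20ebe0

Ancestors of 6ea5ef1: {6ea5ef1, c20ebe0}.
Ancestors of 1bf0345: {071f0a3, 0c28057, 187d1f5, 1bf0345, 2e35599, c0ffb91, c20ebe0, ed74904}.
Common ancestors: {c20ebe0}.
The only common ancestor is c20ebe0, so it is the merge base.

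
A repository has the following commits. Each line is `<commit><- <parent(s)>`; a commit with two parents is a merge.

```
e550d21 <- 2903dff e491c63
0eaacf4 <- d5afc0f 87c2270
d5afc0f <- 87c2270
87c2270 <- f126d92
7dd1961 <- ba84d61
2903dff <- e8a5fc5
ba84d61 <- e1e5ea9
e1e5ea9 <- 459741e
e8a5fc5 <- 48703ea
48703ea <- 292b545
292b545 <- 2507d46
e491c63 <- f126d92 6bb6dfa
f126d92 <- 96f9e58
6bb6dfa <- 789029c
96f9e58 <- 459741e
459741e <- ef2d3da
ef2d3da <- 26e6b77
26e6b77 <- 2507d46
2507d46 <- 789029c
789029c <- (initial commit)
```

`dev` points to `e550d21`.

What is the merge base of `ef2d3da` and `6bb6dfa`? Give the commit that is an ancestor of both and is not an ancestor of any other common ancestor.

789029c

Ancestors of ef2d3da: {2507d46, 26e6b77, 789029c, ef2d3da}.
Ancestors of 6bb6dfa: {6bb6dfa, 789029c}.
Common ancestors: {789029c}.
The only common ancestor is 789029c, so it is the merge base.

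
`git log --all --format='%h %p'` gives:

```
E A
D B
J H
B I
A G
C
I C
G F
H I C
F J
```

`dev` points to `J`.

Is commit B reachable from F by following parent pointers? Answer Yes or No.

Ancestors of F: {C, F, H, I, J}.
B is not in that set, so it is not an ancestor of F.

No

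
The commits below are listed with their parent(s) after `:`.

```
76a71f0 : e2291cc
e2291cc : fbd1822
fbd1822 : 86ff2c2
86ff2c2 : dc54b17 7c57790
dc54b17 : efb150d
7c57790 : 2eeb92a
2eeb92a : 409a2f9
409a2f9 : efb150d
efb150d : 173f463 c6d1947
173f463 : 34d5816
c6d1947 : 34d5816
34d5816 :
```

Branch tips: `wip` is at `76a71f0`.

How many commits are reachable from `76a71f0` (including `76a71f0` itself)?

12

Walking parent pointers from 76a71f0: reachable set = {173f463, 2eeb92a, 34d5816, 409a2f9, 76a71f0, 7c57790, 86ff2c2, c6d1947, dc54b17, e2291cc, efb150d, fbd1822}.
That is 12 commits.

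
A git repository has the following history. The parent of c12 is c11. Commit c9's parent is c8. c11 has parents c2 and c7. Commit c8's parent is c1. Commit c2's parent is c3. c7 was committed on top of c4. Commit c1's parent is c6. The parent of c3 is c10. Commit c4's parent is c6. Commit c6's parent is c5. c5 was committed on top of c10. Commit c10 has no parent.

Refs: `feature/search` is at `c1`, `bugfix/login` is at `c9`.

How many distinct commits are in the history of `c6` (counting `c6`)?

3

Walking parent pointers from c6: reachable set = {c10, c5, c6}.
That is 3 commits.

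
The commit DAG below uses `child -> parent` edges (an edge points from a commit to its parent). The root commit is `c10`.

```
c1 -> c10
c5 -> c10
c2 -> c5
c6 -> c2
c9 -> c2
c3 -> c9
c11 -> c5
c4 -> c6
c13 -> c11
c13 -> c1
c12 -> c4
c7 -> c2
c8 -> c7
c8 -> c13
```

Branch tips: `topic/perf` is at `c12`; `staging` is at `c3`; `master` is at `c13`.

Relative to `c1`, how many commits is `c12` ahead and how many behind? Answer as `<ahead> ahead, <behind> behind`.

Reachable from c12: {c10, c12, c2, c4, c5, c6}.
Reachable from c1: {c1, c10}.
Only in c12's history (ahead): {c12, c2, c4, c5, c6} — 5.
Only in c1's history (behind): {c1} — 1.

5 ahead, 1 behind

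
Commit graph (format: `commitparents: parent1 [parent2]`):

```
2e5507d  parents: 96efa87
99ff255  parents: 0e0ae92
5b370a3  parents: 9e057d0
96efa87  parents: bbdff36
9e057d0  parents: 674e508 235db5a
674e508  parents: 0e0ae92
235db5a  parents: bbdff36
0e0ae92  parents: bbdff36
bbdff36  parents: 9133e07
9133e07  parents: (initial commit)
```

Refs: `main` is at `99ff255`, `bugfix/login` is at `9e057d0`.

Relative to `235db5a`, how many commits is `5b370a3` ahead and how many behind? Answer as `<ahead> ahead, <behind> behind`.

Reachable from 5b370a3: {0e0ae92, 235db5a, 5b370a3, 674e508, 9133e07, 9e057d0, bbdff36}.
Reachable from 235db5a: {235db5a, 9133e07, bbdff36}.
Only in 5b370a3's history (ahead): {0e0ae92, 5b370a3, 674e508, 9e057d0} — 4.
Only in 235db5a's history (behind): {} — 0.

4 ahead, 0 behind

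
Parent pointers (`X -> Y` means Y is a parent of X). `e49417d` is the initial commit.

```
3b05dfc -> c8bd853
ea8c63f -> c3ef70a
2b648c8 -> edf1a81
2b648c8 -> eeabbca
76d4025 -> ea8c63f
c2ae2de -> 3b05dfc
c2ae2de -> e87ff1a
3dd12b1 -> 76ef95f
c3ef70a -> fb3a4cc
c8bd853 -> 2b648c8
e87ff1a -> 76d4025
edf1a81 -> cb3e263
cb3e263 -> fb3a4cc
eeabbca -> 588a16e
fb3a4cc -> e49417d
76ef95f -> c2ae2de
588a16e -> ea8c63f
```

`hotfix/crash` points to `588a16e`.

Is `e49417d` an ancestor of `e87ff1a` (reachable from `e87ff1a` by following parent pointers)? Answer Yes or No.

Yes

Ancestors of e87ff1a (commits reachable by following parents): {76d4025, c3ef70a, e49417d, e87ff1a, ea8c63f, fb3a4cc}.
e49417d is in that set, so it is an ancestor of e87ff1a.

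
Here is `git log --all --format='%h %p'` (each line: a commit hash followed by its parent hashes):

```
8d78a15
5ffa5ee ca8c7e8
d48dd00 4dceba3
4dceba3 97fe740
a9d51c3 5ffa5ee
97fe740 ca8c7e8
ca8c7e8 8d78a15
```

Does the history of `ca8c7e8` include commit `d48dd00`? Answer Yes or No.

Ancestors of ca8c7e8: {8d78a15, ca8c7e8}.
d48dd00 is not in that set, so it is not an ancestor of ca8c7e8.

No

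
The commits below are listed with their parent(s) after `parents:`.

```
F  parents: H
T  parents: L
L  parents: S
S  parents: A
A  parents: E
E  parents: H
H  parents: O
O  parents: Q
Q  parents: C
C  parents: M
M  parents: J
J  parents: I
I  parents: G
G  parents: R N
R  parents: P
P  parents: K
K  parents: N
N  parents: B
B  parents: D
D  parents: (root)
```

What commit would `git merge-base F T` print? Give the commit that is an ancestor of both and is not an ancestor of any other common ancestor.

H

Ancestors of F: {B, C, D, F, G, H, I, J, K, M, N, O, P, Q, R}.
Ancestors of T: {A, B, C, D, E, G, H, I, J, K, L, M, N, O, P, Q, R, S, T}.
Common ancestors: {B, C, D, G, H, I, J, K, M, N, O, P, Q, R}.
Among these, H is not an ancestor of any other common ancestor — it is the merge base.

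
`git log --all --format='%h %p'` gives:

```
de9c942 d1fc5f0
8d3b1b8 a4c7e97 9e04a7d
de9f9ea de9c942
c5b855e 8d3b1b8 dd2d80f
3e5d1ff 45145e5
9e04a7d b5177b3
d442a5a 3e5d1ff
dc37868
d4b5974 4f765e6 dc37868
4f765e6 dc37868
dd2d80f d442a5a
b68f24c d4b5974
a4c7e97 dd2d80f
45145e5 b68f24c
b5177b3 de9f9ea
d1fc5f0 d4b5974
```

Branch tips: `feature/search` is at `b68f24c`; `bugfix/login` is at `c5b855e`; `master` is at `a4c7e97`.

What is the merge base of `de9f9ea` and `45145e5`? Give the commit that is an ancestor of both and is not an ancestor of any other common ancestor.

Ancestors of de9f9ea: {4f765e6, d1fc5f0, d4b5974, dc37868, de9c942, de9f9ea}.
Ancestors of 45145e5: {45145e5, 4f765e6, b68f24c, d4b5974, dc37868}.
Common ancestors: {4f765e6, d4b5974, dc37868}.
Among these, d4b5974 is not an ancestor of any other common ancestor — it is the merge base.

d4b5974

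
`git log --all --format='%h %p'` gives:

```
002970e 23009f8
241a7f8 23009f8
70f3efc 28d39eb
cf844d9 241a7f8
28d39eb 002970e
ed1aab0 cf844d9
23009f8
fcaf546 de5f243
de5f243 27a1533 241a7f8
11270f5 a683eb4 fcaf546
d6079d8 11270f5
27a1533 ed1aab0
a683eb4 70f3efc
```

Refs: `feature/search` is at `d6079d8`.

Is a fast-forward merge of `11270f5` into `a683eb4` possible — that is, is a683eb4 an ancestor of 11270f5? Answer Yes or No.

Yes

A fast-forward from a683eb4 to 11270f5 is possible iff a683eb4 is an ancestor of 11270f5.
Ancestors of 11270f5: {002970e, 11270f5, 23009f8, 241a7f8, 27a1533, 28d39eb, 70f3efc, a683eb4, cf844d9, de5f243, ed1aab0, fcaf546}.
a683eb4 is among them, so fast-forward is possible.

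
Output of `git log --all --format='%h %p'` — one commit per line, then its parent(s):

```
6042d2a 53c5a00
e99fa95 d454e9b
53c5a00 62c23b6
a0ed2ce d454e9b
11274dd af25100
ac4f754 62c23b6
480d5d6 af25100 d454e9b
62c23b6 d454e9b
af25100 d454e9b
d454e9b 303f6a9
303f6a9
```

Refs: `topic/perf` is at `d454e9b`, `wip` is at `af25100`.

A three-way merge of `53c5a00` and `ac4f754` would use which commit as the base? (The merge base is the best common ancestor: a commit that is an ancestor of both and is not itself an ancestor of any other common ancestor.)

Ancestors of 53c5a00: {303f6a9, 53c5a00, 62c23b6, d454e9b}.
Ancestors of ac4f754: {303f6a9, 62c23b6, ac4f754, d454e9b}.
Common ancestors: {303f6a9, 62c23b6, d454e9b}.
Among these, 62c23b6 is not an ancestor of any other common ancestor — it is the merge base.

62c23b6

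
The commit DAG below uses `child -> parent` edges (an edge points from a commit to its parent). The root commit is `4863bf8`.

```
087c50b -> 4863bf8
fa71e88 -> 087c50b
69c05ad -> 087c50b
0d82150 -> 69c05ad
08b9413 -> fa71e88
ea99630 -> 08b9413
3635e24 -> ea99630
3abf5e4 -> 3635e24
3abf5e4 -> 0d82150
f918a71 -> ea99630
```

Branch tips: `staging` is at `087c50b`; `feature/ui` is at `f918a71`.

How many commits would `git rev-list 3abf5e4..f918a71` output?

1

Reachable from f918a71: {087c50b, 08b9413, 4863bf8, ea99630, f918a71, fa71e88}.
Reachable from 3abf5e4: {087c50b, 08b9413, 0d82150, 3635e24, 3abf5e4, 4863bf8, 69c05ad, ea99630, fa71e88}.
In f918a71's history but not 3abf5e4's: {f918a71} — 1 commit.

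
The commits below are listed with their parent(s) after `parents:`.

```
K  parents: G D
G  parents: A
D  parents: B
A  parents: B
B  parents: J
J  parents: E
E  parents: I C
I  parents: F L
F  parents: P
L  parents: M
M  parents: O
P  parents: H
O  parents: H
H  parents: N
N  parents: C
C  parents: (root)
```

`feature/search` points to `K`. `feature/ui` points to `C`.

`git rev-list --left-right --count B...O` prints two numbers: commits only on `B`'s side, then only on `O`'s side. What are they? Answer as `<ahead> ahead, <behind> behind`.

Reachable from B: {B, C, E, F, H, I, J, L, M, N, O, P}.
Reachable from O: {C, H, N, O}.
Only in B's history (ahead): {B, E, F, I, J, L, M, P} — 8.
Only in O's history (behind): {} — 0.

8 ahead, 0 behind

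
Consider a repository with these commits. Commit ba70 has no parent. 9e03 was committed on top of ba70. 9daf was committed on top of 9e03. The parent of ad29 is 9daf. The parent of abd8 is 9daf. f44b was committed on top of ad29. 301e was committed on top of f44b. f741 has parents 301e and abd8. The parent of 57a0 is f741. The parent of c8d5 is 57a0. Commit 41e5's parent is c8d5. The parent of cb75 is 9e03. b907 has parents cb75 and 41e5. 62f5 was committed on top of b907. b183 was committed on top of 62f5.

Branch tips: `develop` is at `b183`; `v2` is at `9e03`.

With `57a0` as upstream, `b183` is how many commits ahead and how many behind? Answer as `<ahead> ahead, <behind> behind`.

Reachable from b183: {301e, 41e5, 57a0, 62f5, 9daf, 9e03, abd8, ad29, b183, b907, ba70, c8d5, cb75, f44b, f741}.
Reachable from 57a0: {301e, 57a0, 9daf, 9e03, abd8, ad29, ba70, f44b, f741}.
Only in b183's history (ahead): {41e5, 62f5, b183, b907, c8d5, cb75} — 6.
Only in 57a0's history (behind): {} — 0.

6 ahead, 0 behind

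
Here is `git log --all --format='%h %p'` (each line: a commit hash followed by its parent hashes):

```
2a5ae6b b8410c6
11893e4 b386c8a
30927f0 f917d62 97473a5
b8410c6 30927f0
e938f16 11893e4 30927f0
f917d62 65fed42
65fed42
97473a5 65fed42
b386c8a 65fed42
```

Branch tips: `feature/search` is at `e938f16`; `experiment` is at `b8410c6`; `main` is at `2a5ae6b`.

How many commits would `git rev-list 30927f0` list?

Walking parent pointers from 30927f0: reachable set = {30927f0, 65fed42, 97473a5, f917d62}.
That is 4 commits.

4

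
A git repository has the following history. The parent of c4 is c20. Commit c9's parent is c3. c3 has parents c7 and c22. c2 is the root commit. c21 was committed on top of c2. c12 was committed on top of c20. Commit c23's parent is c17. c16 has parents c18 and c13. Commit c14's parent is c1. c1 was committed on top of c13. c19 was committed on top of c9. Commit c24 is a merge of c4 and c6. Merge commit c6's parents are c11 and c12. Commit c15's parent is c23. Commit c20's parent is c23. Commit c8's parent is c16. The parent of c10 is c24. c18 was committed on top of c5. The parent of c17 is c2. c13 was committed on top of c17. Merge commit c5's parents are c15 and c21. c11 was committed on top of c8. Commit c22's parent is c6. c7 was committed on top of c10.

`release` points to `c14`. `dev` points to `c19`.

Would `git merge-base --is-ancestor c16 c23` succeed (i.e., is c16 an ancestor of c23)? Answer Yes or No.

No

Ancestors of c23: {c17, c2, c23}.
c16 is not in that set, so it is not an ancestor of c23.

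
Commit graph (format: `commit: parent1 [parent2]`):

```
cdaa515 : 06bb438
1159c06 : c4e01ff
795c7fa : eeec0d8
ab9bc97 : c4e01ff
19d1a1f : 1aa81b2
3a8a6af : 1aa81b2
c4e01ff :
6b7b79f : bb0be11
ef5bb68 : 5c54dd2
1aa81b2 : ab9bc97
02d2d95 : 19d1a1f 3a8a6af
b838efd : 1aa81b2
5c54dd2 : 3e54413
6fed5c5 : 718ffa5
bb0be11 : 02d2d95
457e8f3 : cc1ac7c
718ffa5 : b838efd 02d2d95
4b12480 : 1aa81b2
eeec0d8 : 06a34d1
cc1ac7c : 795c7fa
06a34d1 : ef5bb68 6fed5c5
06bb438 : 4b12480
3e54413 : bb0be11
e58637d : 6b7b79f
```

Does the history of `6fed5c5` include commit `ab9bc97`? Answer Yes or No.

Ancestors of 6fed5c5 (commits reachable by following parents): {02d2d95, 19d1a1f, 1aa81b2, 3a8a6af, 6fed5c5, 718ffa5, ab9bc97, b838efd, c4e01ff}.
ab9bc97 is in that set, so it is an ancestor of 6fed5c5.

Yes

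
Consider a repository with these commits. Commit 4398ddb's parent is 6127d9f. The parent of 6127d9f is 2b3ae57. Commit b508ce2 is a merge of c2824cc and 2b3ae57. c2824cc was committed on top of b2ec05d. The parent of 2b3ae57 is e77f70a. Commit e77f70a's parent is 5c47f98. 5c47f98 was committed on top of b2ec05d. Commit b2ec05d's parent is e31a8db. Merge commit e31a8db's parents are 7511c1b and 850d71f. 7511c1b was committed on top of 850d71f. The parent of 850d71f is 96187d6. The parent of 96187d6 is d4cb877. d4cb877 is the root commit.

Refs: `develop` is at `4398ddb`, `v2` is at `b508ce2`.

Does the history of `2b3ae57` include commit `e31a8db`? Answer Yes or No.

Ancestors of 2b3ae57 (commits reachable by following parents): {2b3ae57, 5c47f98, 7511c1b, 850d71f, 96187d6, b2ec05d, d4cb877, e31a8db, e77f70a}.
e31a8db is in that set, so it is an ancestor of 2b3ae57.

Yes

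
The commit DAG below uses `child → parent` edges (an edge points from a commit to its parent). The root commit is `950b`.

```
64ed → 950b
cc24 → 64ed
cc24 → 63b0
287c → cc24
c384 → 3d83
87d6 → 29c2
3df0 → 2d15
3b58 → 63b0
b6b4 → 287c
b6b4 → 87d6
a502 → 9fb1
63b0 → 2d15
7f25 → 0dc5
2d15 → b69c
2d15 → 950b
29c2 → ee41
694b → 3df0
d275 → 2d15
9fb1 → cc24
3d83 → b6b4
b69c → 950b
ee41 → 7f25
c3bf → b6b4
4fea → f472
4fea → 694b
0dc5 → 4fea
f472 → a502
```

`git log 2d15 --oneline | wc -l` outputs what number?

3

Walking parent pointers from 2d15: reachable set = {2d15, 950b, b69c}.
That is 3 commits.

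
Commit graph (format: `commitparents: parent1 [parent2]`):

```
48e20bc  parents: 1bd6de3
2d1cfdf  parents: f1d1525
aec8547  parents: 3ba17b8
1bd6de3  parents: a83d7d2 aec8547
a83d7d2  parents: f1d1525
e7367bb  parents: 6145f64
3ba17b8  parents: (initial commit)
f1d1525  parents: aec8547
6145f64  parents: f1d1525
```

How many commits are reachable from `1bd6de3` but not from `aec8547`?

Reachable from 1bd6de3: {1bd6de3, 3ba17b8, a83d7d2, aec8547, f1d1525}.
Reachable from aec8547: {3ba17b8, aec8547}.
In 1bd6de3's history but not aec8547's: {1bd6de3, a83d7d2, f1d1525} — 3 commits.

3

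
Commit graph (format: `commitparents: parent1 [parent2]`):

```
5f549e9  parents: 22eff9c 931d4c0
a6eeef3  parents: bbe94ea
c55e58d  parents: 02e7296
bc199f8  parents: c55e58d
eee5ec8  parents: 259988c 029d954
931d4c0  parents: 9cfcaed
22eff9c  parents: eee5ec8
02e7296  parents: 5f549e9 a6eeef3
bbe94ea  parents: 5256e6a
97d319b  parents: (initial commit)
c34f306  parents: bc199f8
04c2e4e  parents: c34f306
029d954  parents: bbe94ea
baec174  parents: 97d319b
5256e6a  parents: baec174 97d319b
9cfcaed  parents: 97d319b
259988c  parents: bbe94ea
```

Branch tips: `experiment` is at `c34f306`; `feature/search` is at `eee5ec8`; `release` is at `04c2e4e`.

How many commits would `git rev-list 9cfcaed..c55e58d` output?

12

Reachable from c55e58d: {029d954, 02e7296, 22eff9c, 259988c, 5256e6a, 5f549e9, 931d4c0, 97d319b, 9cfcaed, a6eeef3, baec174, bbe94ea, c55e58d, eee5ec8}.
Reachable from 9cfcaed: {97d319b, 9cfcaed}.
In c55e58d's history but not 9cfcaed's: {029d954, 02e7296, 22eff9c, 259988c, 5256e6a, 5f549e9, 931d4c0, a6eeef3, baec174, bbe94ea, c55e58d, eee5ec8} — 12 commits.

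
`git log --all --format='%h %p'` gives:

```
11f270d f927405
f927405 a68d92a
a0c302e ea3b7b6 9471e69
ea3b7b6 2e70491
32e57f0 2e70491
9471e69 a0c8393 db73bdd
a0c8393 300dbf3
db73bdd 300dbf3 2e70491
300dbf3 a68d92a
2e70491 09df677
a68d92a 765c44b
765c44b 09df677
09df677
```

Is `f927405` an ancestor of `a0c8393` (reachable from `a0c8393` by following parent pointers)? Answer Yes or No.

No

Ancestors of a0c8393: {09df677, 300dbf3, 765c44b, a0c8393, a68d92a}.
f927405 is not in that set, so it is not an ancestor of a0c8393.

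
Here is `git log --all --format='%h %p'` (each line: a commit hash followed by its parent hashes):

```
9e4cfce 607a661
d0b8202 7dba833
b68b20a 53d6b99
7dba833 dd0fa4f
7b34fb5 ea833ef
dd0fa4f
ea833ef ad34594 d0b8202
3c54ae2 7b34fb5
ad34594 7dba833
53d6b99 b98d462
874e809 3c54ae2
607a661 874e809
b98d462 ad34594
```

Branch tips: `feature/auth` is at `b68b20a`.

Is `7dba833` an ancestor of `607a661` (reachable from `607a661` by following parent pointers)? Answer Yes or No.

Yes

Ancestors of 607a661 (commits reachable by following parents): {3c54ae2, 607a661, 7b34fb5, 7dba833, 874e809, ad34594, d0b8202, dd0fa4f, ea833ef}.
7dba833 is in that set, so it is an ancestor of 607a661.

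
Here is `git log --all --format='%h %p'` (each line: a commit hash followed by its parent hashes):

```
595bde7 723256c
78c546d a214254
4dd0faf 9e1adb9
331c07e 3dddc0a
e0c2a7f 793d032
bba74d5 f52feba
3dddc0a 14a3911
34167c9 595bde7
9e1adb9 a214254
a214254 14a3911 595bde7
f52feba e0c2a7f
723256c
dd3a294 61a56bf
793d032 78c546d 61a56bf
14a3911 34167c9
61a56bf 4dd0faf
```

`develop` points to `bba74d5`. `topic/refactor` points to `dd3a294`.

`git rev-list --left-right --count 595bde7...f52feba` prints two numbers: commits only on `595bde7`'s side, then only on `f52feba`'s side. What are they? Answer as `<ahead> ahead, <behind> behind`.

Reachable from 595bde7: {595bde7, 723256c}.
Reachable from f52feba: {14a3911, 34167c9, 4dd0faf, 595bde7, 61a56bf, 723256c, 78c546d, 793d032, 9e1adb9, a214254, e0c2a7f, f52feba}.
Only in 595bde7's history (ahead): {} — 0.
Only in f52feba's history (behind): {14a3911, 34167c9, 4dd0faf, 61a56bf, 78c546d, 793d032, 9e1adb9, a214254, e0c2a7f, f52feba} — 10.

0 ahead, 10 behind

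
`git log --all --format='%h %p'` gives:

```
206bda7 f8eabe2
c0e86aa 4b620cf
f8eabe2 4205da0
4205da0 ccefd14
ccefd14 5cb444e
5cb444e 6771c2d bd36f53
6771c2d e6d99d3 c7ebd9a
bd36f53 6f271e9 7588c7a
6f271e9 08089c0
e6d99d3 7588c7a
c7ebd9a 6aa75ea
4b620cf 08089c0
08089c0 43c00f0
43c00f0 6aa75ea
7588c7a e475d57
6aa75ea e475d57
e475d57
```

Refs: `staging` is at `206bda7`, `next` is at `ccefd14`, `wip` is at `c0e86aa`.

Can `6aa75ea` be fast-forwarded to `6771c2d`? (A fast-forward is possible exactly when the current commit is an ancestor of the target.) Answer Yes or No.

A fast-forward from 6aa75ea to 6771c2d is possible iff 6aa75ea is an ancestor of 6771c2d.
Ancestors of 6771c2d: {6771c2d, 6aa75ea, 7588c7a, c7ebd9a, e475d57, e6d99d3}.
6aa75ea is among them, so fast-forward is possible.

Yes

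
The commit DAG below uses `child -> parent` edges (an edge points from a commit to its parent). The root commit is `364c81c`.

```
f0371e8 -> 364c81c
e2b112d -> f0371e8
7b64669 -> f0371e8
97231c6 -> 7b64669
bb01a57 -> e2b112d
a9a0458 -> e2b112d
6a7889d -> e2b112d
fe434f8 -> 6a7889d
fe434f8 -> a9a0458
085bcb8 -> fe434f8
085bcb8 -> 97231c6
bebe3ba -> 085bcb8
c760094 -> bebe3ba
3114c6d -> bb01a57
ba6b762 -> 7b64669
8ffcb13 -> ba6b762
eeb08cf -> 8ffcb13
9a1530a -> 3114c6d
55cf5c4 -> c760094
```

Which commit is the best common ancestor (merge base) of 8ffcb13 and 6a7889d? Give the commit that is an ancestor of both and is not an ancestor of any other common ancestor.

Ancestors of 8ffcb13: {364c81c, 7b64669, 8ffcb13, ba6b762, f0371e8}.
Ancestors of 6a7889d: {364c81c, 6a7889d, e2b112d, f0371e8}.
Common ancestors: {364c81c, f0371e8}.
Among these, f0371e8 is not an ancestor of any other common ancestor — it is the merge base.

f0371e8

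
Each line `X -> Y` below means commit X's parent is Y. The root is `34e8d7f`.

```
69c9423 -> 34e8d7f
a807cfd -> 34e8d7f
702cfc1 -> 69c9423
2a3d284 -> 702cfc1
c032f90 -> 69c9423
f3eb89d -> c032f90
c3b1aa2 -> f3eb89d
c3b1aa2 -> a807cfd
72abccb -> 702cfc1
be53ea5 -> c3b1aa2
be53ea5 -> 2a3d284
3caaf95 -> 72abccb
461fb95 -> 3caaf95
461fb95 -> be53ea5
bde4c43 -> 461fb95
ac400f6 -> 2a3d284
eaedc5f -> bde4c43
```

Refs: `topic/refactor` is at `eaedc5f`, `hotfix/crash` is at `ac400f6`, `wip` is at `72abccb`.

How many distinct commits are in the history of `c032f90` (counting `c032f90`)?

Walking parent pointers from c032f90: reachable set = {34e8d7f, 69c9423, c032f90}.
That is 3 commits.

3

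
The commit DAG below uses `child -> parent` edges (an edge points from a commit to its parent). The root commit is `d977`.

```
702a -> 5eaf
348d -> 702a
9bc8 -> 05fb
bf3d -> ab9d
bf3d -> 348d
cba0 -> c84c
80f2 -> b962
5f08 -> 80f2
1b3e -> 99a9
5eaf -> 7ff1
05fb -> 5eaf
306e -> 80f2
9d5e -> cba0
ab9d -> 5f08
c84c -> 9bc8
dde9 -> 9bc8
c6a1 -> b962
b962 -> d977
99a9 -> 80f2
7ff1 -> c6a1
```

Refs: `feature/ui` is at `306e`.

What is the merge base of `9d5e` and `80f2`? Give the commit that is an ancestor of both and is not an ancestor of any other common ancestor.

Ancestors of 9d5e: {05fb, 5eaf, 7ff1, 9bc8, 9d5e, b962, c6a1, c84c, cba0, d977}.
Ancestors of 80f2: {80f2, b962, d977}.
Common ancestors: {b962, d977}.
Among these, b962 is not an ancestor of any other common ancestor — it is the merge base.

b962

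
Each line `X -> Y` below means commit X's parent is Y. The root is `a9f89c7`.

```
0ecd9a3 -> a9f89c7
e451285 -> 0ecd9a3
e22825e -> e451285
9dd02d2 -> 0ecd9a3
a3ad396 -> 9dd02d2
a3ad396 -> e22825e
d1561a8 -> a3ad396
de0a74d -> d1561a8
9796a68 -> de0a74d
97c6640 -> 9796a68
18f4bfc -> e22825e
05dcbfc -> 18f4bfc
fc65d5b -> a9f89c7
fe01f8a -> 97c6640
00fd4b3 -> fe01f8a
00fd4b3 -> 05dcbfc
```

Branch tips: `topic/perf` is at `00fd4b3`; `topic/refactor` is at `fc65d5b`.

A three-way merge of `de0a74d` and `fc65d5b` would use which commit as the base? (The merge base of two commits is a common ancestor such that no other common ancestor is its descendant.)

Ancestors of de0a74d: {0ecd9a3, 9dd02d2, a3ad396, a9f89c7, d1561a8, de0a74d, e22825e, e451285}.
Ancestors of fc65d5b: {a9f89c7, fc65d5b}.
Common ancestors: {a9f89c7}.
The only common ancestor is a9f89c7, so it is the merge base.

a9f89c7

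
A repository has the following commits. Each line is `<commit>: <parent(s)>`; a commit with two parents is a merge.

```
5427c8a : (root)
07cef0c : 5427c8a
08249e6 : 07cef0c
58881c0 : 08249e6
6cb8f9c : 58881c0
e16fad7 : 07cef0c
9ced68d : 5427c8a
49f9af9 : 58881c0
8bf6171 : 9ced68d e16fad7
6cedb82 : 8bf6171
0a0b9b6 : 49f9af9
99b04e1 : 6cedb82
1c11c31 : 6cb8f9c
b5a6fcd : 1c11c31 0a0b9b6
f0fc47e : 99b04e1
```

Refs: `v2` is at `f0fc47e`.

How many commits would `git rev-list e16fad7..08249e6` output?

1

Reachable from 08249e6: {07cef0c, 08249e6, 5427c8a}.
Reachable from e16fad7: {07cef0c, 5427c8a, e16fad7}.
In 08249e6's history but not e16fad7's: {08249e6} — 1 commit.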